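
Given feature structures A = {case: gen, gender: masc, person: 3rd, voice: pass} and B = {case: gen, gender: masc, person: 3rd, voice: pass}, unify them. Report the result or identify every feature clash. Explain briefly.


Compare features:
case: A=gen vs B=gen -> unified: gen
gender: A=masc vs B=masc -> unified: masc
person: A=3rd vs B=3rd -> unified: 3rd
voice: A=pass vs B=pass -> unified: pass
No clashes found.

Unified: {case: gen, gender: masc, person: 3rd, voice: pass}


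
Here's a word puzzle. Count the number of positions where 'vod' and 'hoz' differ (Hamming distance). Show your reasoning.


Alignment:
Position 1: 'v' vs 'h' = DIFFER
Position 2: 'o' vs 'o' = match
Position 3: 'd' vs 'z' = DIFFER
Total differences: 2

2


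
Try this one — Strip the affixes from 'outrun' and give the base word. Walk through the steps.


Remove prefix 'out' from 'outrun' to get root 'run'.

run


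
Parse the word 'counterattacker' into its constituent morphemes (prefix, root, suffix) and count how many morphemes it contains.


Step 1: Identify prefix: 'counter' (meaning: against)
Step 2: Identify root: 'attack'
Step 3: Identify suffix(es): 'er'
Decomposition: counter- (prefix: against) + attack (root) + -er (suffix: one who)
Total morphemes: 3

3 morphemes (counter- (prefix: against) + attack (root) + -er (suffix: one who))


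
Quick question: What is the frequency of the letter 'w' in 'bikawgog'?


Letter 'w' in 'bikawgog': found at position(s) 5 = 1 occurrence(s).

1


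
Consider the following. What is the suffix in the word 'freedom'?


The word 'freedom' = 'free' (root) + '-dom' (suffix). The suffix is '-dom'.

dom


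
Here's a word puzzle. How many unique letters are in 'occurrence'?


Unique letters in 'occurrence': {c, e, n, o, r, u} = 6 distinct letters.

6


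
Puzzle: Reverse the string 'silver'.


Reverse 'silver' character by character: 'revlis'.

revlis


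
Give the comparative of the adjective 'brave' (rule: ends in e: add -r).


Apply comparative formation (ends in e: add -r): 'brave' -> 'braver'.

braver


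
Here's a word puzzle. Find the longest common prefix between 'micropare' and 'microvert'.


Compare from the start: 5 characters match: 'micro'. Mismatch at position 6: 'p' vs 'v'.

micro


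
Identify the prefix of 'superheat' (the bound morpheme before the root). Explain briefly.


The word 'superheat' = 'super' (prefix) + 'heat' (root). The prefix is 'super'.

super


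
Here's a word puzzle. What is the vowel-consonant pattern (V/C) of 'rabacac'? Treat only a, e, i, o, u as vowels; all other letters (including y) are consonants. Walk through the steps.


Letter mapping: r = C, a = V, b = C, a = V, c = C, a = V, c = C.

CVCVCVC


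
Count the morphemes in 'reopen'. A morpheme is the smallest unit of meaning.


Decomposition: re- (prefix) + open (root) = 2 morpheme(s)

2 morphemes


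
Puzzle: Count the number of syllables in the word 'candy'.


Break 'candy' into syllables: can-dy -> can | dy = 2 syllables

2 syllables


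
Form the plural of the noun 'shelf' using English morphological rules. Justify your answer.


Apply rule: Change -f to -ves. 'shelf' becomes 'shelves'.

shelves


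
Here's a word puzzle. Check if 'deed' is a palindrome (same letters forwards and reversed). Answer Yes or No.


Forward: 'deed'
Reversed: 'deed'
They are identical.

Yes


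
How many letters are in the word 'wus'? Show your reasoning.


Spell out 'wus' and number each letter: w(1), u(2), s(3). Total: 3 letters.

3


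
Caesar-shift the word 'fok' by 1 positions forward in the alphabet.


Shift each letter by 1: f -> g, o -> p, k -> l. Result: 'gpl'.

gpl


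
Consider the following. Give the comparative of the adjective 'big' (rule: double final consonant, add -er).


Apply comparative formation (double final consonant, add -er): 'big' -> 'bigger'.

bigger


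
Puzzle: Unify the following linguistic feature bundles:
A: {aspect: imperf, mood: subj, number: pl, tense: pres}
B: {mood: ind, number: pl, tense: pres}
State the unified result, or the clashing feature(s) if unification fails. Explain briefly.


Compare features:
aspect: A=imperf vs B=_ -> unified: imperf
mood: A=subj vs B=ind -> CLASH
number: A=pl vs B=pl -> unified: pl
tense: A=pres vs B=pres -> unified: pres
Clash detected on feature 'mood' (subj vs ind); unification fails.

CLASH on 'mood' (subj vs ind)


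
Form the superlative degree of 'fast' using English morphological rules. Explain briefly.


Apply superlative formation (add -est): 'fast' -> 'fastest'.

fastest


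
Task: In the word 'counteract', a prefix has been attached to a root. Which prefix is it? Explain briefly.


The word 'counteract' = 'counter' (prefix) + 'act' (root). The prefix is 'counter'.

counter


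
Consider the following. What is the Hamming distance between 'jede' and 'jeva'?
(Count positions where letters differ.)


Alignment:
Position 1: 'j' vs 'j' = match
Position 2: 'e' vs 'e' = match
Position 3: 'd' vs 'v' = DIFFER
Position 4: 'e' vs 'a' = DIFFER
Total differences: 2

2


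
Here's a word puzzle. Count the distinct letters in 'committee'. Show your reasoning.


Unique letters in 'committee': {c, e, i, m, o, t} = 6 distinct letters.

6


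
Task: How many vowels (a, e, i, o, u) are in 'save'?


Vowels in 'save': a, e = 2 vowels.

2


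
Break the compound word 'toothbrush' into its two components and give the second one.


Split 'toothbrush' into 'tooth' + 'brush'. The second part is 'brush'.

brush


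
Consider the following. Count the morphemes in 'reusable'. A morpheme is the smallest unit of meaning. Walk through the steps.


Decomposition: re- (prefix) + use (root) + -able (suffix) = 3 morpheme(s)

3 morphemes


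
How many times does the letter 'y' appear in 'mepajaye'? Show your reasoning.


Letter 'y' in 'mepajaye': found at position(s) 7 = 1 occurrence(s).

1


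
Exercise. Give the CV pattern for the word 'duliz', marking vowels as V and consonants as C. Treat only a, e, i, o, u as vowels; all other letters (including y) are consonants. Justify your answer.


Letter mapping: d = C, u = V, l = C, i = V, z = C.

CVCVC


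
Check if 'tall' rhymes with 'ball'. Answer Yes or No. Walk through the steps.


Rime (stressed vowel + following sounds) of 'tall': -all = /ɔːl/
Rime of 'ball': -all = /ɔːl/
/ɔːl/ and /ɔːl/ are the same ending sound, so the words rhyme.

Yes


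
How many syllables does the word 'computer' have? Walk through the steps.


Break 'computer' into syllables: com-pu-ter -> com | pu | ter = 3 syllables

3 syllables


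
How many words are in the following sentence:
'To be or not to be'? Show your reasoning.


Split into words: To | be | or | not | to | be = 6 words.

6


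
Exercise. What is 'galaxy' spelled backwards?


Reverse 'galaxy' character by character: 'yxalag'.

yxalag


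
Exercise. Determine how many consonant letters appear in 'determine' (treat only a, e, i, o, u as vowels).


Consonants in 'determine': d, t, r, m, n = 5 consonants.

5


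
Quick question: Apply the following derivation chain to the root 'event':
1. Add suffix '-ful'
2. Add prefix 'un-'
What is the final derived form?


Step 1: Add suffix '-ful' to 'event' = 'eventful'
Step 2: Add prefix 'un-' to 'eventful' = 'uneventful'

uneventful


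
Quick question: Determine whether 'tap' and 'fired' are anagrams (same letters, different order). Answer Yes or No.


Sorted letters of 'tap': 'apt'
Sorted letters of 'fired': 'defir'
They do not match.

No


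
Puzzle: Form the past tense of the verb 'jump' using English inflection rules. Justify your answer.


Apply rule: Add -ed. 'jump' becomes 'jumped'.

jumped


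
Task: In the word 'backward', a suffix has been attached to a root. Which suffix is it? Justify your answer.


The word 'backward' = 'back' (root) + '-ward' (suffix). The suffix is '-ward'.

ward


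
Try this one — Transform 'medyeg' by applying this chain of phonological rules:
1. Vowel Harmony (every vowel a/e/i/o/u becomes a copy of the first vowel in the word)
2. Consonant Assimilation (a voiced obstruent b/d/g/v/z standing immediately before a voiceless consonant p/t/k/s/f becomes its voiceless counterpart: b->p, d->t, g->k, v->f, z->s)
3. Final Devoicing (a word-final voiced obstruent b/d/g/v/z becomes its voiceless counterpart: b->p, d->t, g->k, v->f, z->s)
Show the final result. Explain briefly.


Starting form: 'medyeg'
Rule 1: Vowel Harmony: all vowels already match. No change.
Rule 2: Consonant Assimilation: no voiced obstruent (b/d/g/v/z) stands immediately before a voiceless consonant (p/t/k/s/f). No change.
Rule 3: Final Devoicing: word-final voiced obstruent 'g' becomes voiceless 'k'. 'medyeg' -> 'medyek'
Final form: 'medyek'

medyek


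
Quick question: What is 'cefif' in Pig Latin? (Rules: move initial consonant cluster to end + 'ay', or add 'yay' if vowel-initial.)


'cefif': move consonant cluster 'c' to end and add 'ay': 'efifcay'.

efifcay


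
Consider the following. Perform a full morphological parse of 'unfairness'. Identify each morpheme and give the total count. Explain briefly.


Step 1: Identify prefix: 'un' (meaning: not/reverse)
Step 2: Identify root: 'fair'
Step 3: Identify suffix(es): 'ness'
Decomposition: un- (prefix: not/reverse) + fair (root) + -ness (suffix: state of)
Total morphemes: 3

3 morphemes (un- (prefix: not/reverse) + fair (root) + -ness (suffix: state of))


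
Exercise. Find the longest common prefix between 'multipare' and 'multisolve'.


Compare from the start: 5 characters match: 'multi'. Mismatch at position 6: 'p' vs 's'.

multi


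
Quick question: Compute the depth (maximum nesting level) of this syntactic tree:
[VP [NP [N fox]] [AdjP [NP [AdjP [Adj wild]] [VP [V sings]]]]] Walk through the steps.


Count bracket nesting levels:
'[' at pos 0: depth = 1
'[' at pos 4: depth = 2
'[' at pos 8: depth = 3
'[' at pos 17: depth = 2
'[' at pos 23: depth = 3
'[' at pos 27: depth = 4
'[' at pos 33: depth = 5
'[' at pos 45: depth = 4
'[' at pos 49: depth = 5
Maximum depth reached: 5

5


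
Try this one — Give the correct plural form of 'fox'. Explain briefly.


Apply rule: Add -es (sibilant/fricative ending). 'fox' becomes 'foxes'.

foxes


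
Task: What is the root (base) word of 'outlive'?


Remove prefix 'out' from 'outlive' to get root 'live'.

live


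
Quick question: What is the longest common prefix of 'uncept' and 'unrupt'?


Compare from the start: 2 characters match: 'un'. Mismatch at position 3: 'c' vs 'r'.

un


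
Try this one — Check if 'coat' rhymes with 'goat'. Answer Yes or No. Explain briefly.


Rime (stressed vowel + following sounds) of 'coat': -oat = /oʊt/
Rime of 'goat': -oat = /oʊt/
/oʊt/ and /oʊt/ are the same ending sound, so the words rhyme.

Yes


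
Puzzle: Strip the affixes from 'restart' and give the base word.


Remove prefix 're' from 'restart' to get root 'start'.

start


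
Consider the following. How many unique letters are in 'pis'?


Unique letters in 'pis': {i, p, s} = 3 distinct letters.

3


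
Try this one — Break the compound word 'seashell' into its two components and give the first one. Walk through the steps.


Split 'seashell' into 'sea' + 'shell'. The first part is 'sea'.

sea


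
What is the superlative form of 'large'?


Apply superlative formation (ends in e: add -st): 'large' -> 'largest'.

largest


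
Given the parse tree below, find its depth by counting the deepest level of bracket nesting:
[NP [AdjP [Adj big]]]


Count bracket nesting levels:
'[' at pos 0: depth = 1
'[' at pos 4: depth = 2
'[' at pos 10: depth = 3
Maximum depth reached: 3

3


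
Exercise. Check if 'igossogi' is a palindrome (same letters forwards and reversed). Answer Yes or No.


Forward: 'igossogi'
Reversed: 'igossogi'
They are identical.

Yes


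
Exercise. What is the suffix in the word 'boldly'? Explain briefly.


The word 'boldly' = 'bold' (root) + '-ly' (suffix). The suffix is '-ly'.

ly


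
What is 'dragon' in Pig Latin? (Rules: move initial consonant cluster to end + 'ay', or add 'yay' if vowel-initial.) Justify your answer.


'dragon': move consonant cluster 'dr' to end and add 'ay': 'agondray'.

agondray


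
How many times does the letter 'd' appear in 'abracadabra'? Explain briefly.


Letter 'd' in 'abracadabra': found at position(s) 7 = 1 occurrence(s).

1


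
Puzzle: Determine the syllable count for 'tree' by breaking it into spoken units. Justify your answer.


Break 'tree' into syllables: tree -> tree = 1 syllable

1 syllable


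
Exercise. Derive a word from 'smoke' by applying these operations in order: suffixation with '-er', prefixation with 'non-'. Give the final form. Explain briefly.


Step 1: Add suffix '-er' to 'smoke' = 'smoker'
Step 2: Add prefix 'non-' to 'smoker' = 'nonsmoker'

nonsmoker


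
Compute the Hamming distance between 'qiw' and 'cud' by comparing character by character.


Alignment:
Position 1: 'q' vs 'c' = DIFFER
Position 2: 'i' vs 'u' = DIFFER
Position 3: 'w' vs 'd' = DIFFER
Total differences: 3

3


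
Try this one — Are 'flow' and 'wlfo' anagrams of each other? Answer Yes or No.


Sorted letters of 'flow': 'flow'
Sorted letters of 'wlfo': 'flow'
They match.

Yes


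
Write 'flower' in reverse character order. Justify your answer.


Reverse 'flower' character by character: 'rewolf'.

rewolf


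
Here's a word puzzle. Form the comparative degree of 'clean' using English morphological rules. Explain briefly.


Apply comparative formation (add -er): 'clean' -> 'cleaner'.

cleaner


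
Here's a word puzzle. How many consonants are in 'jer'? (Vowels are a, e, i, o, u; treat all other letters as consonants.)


Consonants in 'jer': j, r = 2 consonants.

2


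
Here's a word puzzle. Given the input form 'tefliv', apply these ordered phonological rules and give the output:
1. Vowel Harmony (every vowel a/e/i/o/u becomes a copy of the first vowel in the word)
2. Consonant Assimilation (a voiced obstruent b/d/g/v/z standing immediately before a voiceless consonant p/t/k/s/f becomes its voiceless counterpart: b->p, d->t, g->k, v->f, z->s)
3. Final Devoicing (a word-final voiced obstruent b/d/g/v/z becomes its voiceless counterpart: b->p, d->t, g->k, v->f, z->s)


Starting form: 'tefliv'
Rule 1: Vowel Harmony: all vowels become 'e' (matching first vowel). 'tefliv' -> 'teflev'
Rule 2: Consonant Assimilation: no voiced obstruent (b/d/g/v/z) stands immediately before a voiceless consonant (p/t/k/s/f). No change.
Rule 3: Final Devoicing: word-final voiced obstruent 'v' becomes voiceless 'f'. 'teflev' -> 'teflef'
Final form: 'teflef'

teflef


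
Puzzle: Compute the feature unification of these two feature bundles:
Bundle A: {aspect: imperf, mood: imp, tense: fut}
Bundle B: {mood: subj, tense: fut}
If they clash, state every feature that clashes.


Compare features:
aspect: A=imperf vs B=_ -> unified: imperf
mood: A=imp vs B=subj -> CLASH
tense: A=fut vs B=fut -> unified: fut
Clash detected on feature 'mood' (imp vs subj); unification fails.

CLASH on 'mood' (imp vs subj)


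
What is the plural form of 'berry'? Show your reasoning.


Apply rule: Change -y to -ies (consonant + y). 'berry' becomes 'berries'.

berries


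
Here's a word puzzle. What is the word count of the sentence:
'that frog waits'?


Split into words: that | frog | waits = 3 words.

3


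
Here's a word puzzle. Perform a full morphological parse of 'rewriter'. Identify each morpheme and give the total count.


Step 1: Identify prefix: 're' (meaning: again)
Step 2: Identify root: 'write'
Step 3: Identify suffix(es): 'er'
Decomposition: re- (prefix: again) + write (root) + -er (suffix: one who)
Total morphemes: 3

3 morphemes (re- (prefix: again) + write (root) + -er (suffix: one who))


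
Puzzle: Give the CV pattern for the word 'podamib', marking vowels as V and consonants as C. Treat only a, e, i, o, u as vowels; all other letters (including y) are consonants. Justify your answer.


Letter mapping: p = C, o = V, d = C, a = V, m = C, i = V, b = C.

CVCVCVC


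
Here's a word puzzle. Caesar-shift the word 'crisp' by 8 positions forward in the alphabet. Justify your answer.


Shift each letter by 8: c -> k, r -> z, i -> q, s -> a, p -> x. Result: 'kzqax'.

kzqax


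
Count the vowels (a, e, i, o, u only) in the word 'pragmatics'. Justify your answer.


Vowels in 'pragmatics': a, a, i = 3 vowels.

3


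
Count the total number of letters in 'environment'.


Spell out 'environment' and number each letter: e(1), n(2), v(3), i(4), r(5), o(6), n(7), m(8), e(9), n(10), t(11). Total: 11 letters.

11


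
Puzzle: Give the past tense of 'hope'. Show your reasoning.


Apply rule: Add -d (word ends in -e). 'hope' becomes 'hoped'.

hoped


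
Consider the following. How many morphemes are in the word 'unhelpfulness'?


Decomposition: un- (prefix) + help (root) + -ful (suffix) + -ness (suffix) = 4 morpheme(s)

4 morphemes


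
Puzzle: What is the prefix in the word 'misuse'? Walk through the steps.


The word 'misuse' = 'mis' (prefix) + 'use' (root). The prefix is 'mis'.

mis


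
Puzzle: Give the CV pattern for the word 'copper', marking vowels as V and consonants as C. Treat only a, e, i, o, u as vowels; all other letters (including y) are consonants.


Letter mapping: c = C, o = V, p = C, p = C, e = V, r = C.

CVCCVC


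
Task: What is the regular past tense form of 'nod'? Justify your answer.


Apply rule: Double final consonant and add -ed. 'nod' becomes 'nodded'.

nodded


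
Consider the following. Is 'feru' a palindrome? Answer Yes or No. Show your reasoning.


Forward: 'feru'
Reversed: 'uref'
They differ.

No


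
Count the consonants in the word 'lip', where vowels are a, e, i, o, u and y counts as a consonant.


Consonants in 'lip': l, p = 2 consonants.

2


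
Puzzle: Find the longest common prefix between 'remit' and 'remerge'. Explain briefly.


Compare from the start: 3 characters match: 'rem'. Mismatch at position 4: 'i' vs 'e'.

rem


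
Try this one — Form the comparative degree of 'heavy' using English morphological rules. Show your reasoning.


Apply comparative formation (consonant + y: change y to i, add -er): 'heavy' -> 'heavier'.

heavier


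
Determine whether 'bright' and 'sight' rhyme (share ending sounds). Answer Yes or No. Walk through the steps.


Rime (stressed vowel + following sounds) of 'bright': -ight = /aɪt/
Rime of 'sight': -ight = /aɪt/
/aɪt/ and /aɪt/ are the same ending sound, so the words rhyme.

Yes


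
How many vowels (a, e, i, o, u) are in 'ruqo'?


Vowels in 'ruqo': u, o = 2 vowels.

2


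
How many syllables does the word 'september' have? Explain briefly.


Break 'september' into syllables: sep-tem-ber -> sep | tem | ber = 3 syllables

3 syllables


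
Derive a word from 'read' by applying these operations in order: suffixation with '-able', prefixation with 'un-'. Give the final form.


Step 1: Add suffix '-able' to 'read' = 'readable'
Step 2: Add prefix 'un-' to 'readable' = 'unreadable'

unreadable


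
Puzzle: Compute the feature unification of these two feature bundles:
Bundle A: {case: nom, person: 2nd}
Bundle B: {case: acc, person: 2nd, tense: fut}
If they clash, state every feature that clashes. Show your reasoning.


Compare features:
case: A=nom vs B=acc -> CLASH
person: A=2nd vs B=2nd -> unified: 2nd
tense: A=_ vs B=fut -> unified: fut
Clash detected on feature 'case' (nom vs acc); unification fails.

CLASH on 'case' (nom vs acc)


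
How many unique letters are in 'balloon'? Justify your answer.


Unique letters in 'balloon': {a, b, l, n, o} = 5 distinct letters.

5


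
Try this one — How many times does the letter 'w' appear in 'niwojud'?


Letter 'w' in 'niwojud': found at position(s) 3 = 1 occurrence(s).

1


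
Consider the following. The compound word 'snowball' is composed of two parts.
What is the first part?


Split 'snowball' into 'snow' + 'ball'. The first part is 'snow'.

snow


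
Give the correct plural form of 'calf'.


Apply rule: Change -f to -ves. 'calf' becomes 'calves'.

calves


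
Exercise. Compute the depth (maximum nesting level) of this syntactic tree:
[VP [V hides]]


Count bracket nesting levels:
'[' at pos 0: depth = 1
'[' at pos 4: depth = 2
Maximum depth reached: 2

2


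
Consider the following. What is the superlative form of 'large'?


Apply superlative formation (ends in e: add -st): 'large' -> 'largest'.

largest


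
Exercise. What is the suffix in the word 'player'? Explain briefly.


The word 'player' = 'play' (root) + '-er' (suffix). The suffix is '-er'.

er


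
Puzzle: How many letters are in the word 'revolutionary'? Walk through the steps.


Spell out 'revolutionary' and number each letter: r(1), e(2), v(3), o(4), l(5), u(6), t(7), i(8), o(9), n(10), a(11), r(12), y(13). Total: 13 letters.

13


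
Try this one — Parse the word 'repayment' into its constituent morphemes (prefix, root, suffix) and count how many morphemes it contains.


Step 1: Identify prefix: 're' (meaning: again)
Step 2: Identify root: 'pay'
Step 3: Identify suffix(es): 'ment'
Decomposition: re- (prefix: again) + pay (root) + -ment (suffix: action/result)
Total morphemes: 3

3 morphemes (re- (prefix: again) + pay (root) + -ment (suffix: action/result))


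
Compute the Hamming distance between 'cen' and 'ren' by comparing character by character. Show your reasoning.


Alignment:
Position 1: 'c' vs 'r' = DIFFER
Position 2: 'e' vs 'e' = match
Position 3: 'n' vs 'n' = match
Total differences: 1

1


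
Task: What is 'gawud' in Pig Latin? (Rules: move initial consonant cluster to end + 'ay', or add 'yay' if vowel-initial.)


'gawud': move consonant cluster 'g' to end and add 'ay': 'awudgay'.

awudgay


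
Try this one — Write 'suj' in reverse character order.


Reverse 'suj' character by character: 'jus'.

jus


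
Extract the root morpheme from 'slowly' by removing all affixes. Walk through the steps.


Remove suffix '-ly' from 'slowly' to get root 'slow'.

slow


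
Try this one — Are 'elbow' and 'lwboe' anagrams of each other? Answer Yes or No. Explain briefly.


Sorted letters of 'elbow': 'below'
Sorted letters of 'lwboe': 'below'
They match.

Yes


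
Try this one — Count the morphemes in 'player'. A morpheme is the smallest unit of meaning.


Decomposition: play (root) + -er (suffix) = 2 morpheme(s)

2 morphemes


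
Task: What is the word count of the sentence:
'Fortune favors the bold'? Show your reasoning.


Split into words: Fortune | favors | the | bold = 4 words.

4


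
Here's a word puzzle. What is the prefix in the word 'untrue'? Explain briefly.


The word 'untrue' = 'un' (prefix) + 'true' (root). The prefix is 'un'.

un


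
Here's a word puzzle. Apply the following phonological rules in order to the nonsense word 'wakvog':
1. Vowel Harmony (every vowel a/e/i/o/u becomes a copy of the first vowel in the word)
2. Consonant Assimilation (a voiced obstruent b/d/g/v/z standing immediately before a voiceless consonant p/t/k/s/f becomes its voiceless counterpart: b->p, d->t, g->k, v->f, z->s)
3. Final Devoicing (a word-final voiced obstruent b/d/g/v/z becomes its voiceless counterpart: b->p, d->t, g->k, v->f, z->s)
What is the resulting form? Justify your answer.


Starting form: 'wakvog'
Rule 1: Vowel Harmony: all vowels become 'a' (matching first vowel). 'wakvog' -> 'wakvag'
Rule 2: Consonant Assimilation: no voiced obstruent (b/d/g/v/z) stands immediately before a voiceless consonant (p/t/k/s/f). No change.
Rule 3: Final Devoicing: word-final voiced obstruent 'g' becomes voiceless 'k'. 'wakvag' -> 'wakvak'
Final form: 'wakvak'

wakvak


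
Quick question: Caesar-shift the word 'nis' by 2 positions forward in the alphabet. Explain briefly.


Shift each letter by 2: n -> p, i -> k, s -> u. Result: 'pku'.

pku


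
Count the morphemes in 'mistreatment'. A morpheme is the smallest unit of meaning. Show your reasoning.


Decomposition: mis- (prefix) + treat (root) + -ment (suffix) = 3 morpheme(s)

3 morphemes


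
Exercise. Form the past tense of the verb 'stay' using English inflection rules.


Apply rule: Add -ed. 'stay' becomes 'stayed'.

stayed


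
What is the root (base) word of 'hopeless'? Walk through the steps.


Remove suffix '-less' from 'hopeless' to get root 'hope'.

hope


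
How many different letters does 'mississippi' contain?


Unique letters in 'mississippi': {i, m, p, s} = 4 distinct letters.

4


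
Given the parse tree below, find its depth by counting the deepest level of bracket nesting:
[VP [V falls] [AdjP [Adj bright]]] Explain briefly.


Count bracket nesting levels:
'[' at pos 0: depth = 1
'[' at pos 4: depth = 2
'[' at pos 14: depth = 2
'[' at pos 20: depth = 3
Maximum depth reached: 3

3


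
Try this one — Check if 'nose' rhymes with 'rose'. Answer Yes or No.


Rime (stressed vowel + following sounds) of 'nose': -ose = /oʊz/
Rime of 'rose': -ose = /oʊz/
/oʊz/ and /oʊz/ are the same ending sound, so the words rhyme.

Yes


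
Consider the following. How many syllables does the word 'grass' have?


Break 'grass' into syllables: grass -> grass = 1 syllable

1 syllable


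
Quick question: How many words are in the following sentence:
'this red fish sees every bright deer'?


Split into words: this | red | fish | sees | every | bright | deer = 7 words.

7


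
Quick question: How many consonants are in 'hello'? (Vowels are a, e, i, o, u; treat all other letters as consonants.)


Consonants in 'hello': h, l, l = 3 consonants.

3


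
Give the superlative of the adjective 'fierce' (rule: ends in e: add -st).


Apply superlative formation (ends in e: add -st): 'fierce' -> 'fiercest'.

fiercest


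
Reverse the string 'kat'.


Reverse 'kat' character by character: 'tak'.

tak


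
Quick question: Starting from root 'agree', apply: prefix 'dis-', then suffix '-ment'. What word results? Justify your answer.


Step 1: Add prefix 'dis-' to 'agree' = 'disagree'
Step 2: Add suffix '-ment' to 'disagree' = 'disagreement'

disagreement


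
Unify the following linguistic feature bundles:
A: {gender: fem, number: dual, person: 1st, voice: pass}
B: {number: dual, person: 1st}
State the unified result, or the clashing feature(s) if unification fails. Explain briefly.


Compare features:
gender: A=fem vs B=_ -> unified: fem
number: A=dual vs B=dual -> unified: dual
person: A=1st vs B=1st -> unified: 1st
voice: A=pass vs B=_ -> unified: pass
No clashes found.

Unified: {gender: fem, number: dual, person: 1st, voice: pass}


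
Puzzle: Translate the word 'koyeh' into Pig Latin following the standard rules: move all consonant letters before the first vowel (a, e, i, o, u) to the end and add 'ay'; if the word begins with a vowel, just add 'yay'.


'koyeh': move consonant cluster 'k' to end and add 'ay': 'oyehkay'.

oyehkay


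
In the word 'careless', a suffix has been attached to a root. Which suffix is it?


The word 'careless' = 'care' (root) + '-less' (suffix). The suffix is '-less'.

less


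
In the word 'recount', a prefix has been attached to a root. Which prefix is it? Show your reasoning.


The word 'recount' = 're' (prefix) + 'count' (root). The prefix is 're'.

re


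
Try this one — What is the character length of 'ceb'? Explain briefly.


Spell out 'ceb' and number each letter: c(1), e(2), b(3). Total: 3 letters.

3


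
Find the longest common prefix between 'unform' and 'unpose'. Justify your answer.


Compare from the start: 2 characters match: 'un'. Mismatch at position 3: 'f' vs 'p'.

un


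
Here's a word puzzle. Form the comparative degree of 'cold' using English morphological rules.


Apply comparative formation (add -er): 'cold' -> 'colder'.

colder


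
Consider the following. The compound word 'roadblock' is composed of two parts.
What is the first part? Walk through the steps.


Split 'roadblock' into 'road' + 'block'. The first part is 'road'.

road


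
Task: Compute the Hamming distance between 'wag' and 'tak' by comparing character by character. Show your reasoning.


Alignment:
Position 1: 'w' vs 't' = DIFFER
Position 2: 'a' vs 'a' = match
Position 3: 'g' vs 'k' = DIFFER
Total differences: 2

2


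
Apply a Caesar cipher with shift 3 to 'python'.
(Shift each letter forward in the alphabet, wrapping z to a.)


Shift each letter by 3: p -> s, y -> b, t -> w, h -> k, o -> r, n -> q. Result: 'sbwkrq'.

sbwkrq


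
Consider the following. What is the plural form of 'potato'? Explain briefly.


Apply rule: Add -es (consonant + o). 'potato' becomes 'potatoes'.

potatoes


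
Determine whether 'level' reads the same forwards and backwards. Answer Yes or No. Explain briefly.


Forward: 'level'
Reversed: 'level'
They are identical.

Yes


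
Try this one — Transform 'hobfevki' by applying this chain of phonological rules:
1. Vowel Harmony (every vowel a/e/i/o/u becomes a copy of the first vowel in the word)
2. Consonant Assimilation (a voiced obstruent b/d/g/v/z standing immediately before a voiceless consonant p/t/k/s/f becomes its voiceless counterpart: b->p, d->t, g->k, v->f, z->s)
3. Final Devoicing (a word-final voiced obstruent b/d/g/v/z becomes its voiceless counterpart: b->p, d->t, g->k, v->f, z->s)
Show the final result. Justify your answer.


Starting form: 'hobfevki'
Rule 1: Vowel Harmony: all vowels become 'o' (matching first vowel). 'hobfevki' -> 'hobfovko'
Rule 2: Consonant Assimilation: voiced obstruent before voiceless consonant becomes voiceless ('bf' -> 'pf', 'vk' -> 'fk'). 'hobfovko' -> 'hopfofko'
Rule 3: Final Devoicing: the word ends in the vowel 'o', not a consonant. No change.
Final form: 'hopfofko'

hopfofko


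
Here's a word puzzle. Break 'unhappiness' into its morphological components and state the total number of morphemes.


Step 1: Identify prefix: 'un' (meaning: not/reverse)
Step 2: Identify root: 'happy'
Step 3: Identify suffix(es): 'ness'
Decomposition: un- (prefix: not/reverse) + happy (root) + -ness (suffix: state of)
Total morphemes: 3

3 morphemes (un- (prefix: not/reverse) + happy (root) + -ness (suffix: state of))


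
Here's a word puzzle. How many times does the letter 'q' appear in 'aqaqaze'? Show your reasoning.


Letter 'q' in 'aqaqaze': found at position(s) 2, 4 = 2 occurrence(s).

2


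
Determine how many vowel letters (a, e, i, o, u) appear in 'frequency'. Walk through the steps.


Vowels in 'frequency': e, u, e = 3 vowels.

3


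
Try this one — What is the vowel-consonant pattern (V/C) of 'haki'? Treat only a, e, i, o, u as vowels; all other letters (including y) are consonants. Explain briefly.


Letter mapping: h = C, a = V, k = C, i = V.

CVCV


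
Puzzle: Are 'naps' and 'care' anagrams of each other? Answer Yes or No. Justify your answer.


Sorted letters of 'naps': 'anps'
Sorted letters of 'care': 'acer'
They do not match.

No


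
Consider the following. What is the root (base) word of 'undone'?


Remove prefix 'un' from 'undone' to get root 'done'.

done


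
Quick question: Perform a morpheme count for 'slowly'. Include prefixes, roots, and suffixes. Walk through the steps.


Decomposition: slow (root) + -ly (suffix) = 2 morpheme(s)

2 morphemes


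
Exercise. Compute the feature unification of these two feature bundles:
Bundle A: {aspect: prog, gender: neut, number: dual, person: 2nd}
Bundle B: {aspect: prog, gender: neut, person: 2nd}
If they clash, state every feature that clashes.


Compare features:
aspect: A=prog vs B=prog -> unified: prog
gender: A=neut vs B=neut -> unified: neut
number: A=dual vs B=_ -> unified: dual
person: A=2nd vs B=2nd -> unified: 2nd
No clashes found.

Unified: {aspect: prog, gender: neut, number: dual, person: 2nd}


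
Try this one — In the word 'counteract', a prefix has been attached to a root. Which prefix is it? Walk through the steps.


The word 'counteract' = 'counter' (prefix) + 'act' (root). The prefix is 'counter'.

counter


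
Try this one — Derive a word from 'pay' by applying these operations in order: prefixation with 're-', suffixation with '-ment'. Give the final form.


Step 1: Add prefix 're-' to 'pay' = 'repay'
Step 2: Add suffix '-ment' to 'repay' = 'repayment'

repayment


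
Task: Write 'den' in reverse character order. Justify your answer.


Reverse 'den' character by character: 'ned'.

ned


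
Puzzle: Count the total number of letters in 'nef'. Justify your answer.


Spell out 'nef' and number each letter: n(1), e(2), f(3). Total: 3 letters.

3


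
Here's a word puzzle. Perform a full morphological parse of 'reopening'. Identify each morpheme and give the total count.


Step 1: Identify prefix: 're' (meaning: again)
Step 2: Identify root: 'open'
Step 3: Identify suffix(es): 'ing'
Decomposition: re- (prefix: again) + open (root) + -ing (suffix: ongoing action)
Total morphemes: 3

3 morphemes (re- (prefix: again) + open (root) + -ing (suffix: ongoing action))


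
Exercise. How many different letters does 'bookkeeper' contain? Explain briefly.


Unique letters in 'bookkeeper': {b, e, k, o, p, r} = 6 distinct letters.

6


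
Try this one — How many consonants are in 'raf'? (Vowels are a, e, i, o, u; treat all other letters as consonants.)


Consonants in 'raf': r, f = 2 consonants.

2


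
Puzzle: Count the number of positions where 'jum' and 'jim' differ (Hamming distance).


Alignment:
Position 1: 'j' vs 'j' = match
Position 2: 'u' vs 'i' = DIFFER
Position 3: 'm' vs 'm' = match
Total differences: 1

1


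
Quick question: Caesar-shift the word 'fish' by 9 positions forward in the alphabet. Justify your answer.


Shift each letter by 9: f -> o, i -> r, s -> b, h -> q. Result: 'orbq'.

orbq


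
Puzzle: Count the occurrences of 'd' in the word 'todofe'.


Letter 'd' in 'todofe': found at position(s) 3 = 1 occurrence(s).

1


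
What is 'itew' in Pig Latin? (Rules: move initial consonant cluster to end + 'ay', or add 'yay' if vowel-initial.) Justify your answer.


'itew' starts with a vowel, so add 'yay': 'itewyay'.

itewyay


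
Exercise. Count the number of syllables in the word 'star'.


Break 'star' into syllables: star -> star = 1 syllable

1 syllable


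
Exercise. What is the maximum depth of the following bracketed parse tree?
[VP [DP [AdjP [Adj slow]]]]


Count bracket nesting levels:
'[' at pos 0: depth = 1
'[' at pos 4: depth = 2
'[' at pos 8: depth = 3
'[' at pos 14: depth = 4
Maximum depth reached: 4

4


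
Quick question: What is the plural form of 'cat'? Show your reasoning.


Apply rule: Add -s. 'cat' becomes 'cats'.

cats


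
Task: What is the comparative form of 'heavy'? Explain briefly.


Apply comparative formation (consonant + y: change y to i, add -er): 'heavy' -> 'heavier'.

heavier


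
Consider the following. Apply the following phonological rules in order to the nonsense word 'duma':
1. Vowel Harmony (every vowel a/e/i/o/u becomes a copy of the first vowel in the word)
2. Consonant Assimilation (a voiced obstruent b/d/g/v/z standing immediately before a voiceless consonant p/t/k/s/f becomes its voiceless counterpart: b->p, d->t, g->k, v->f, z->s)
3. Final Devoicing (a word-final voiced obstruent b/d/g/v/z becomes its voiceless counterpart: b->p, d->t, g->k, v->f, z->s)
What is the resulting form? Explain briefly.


Starting form: 'duma'
Rule 1: Vowel Harmony: all vowels become 'u' (matching first vowel). 'duma' -> 'dumu'
Rule 2: Consonant Assimilation: no voiced obstruent (b/d/g/v/z) stands immediately before a voiceless consonant (p/t/k/s/f). No change.
Rule 3: Final Devoicing: the word ends in the vowel 'u', not a consonant. No change.
Final form: 'dumu'

dumu


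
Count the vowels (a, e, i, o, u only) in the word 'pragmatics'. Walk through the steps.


Vowels in 'pragmatics': a, a, i = 3 vowels.

3


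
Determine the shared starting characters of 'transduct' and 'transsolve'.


Compare from the start: 5 characters match: 'trans'. Mismatch at position 6: 'd' vs 's'.

trans


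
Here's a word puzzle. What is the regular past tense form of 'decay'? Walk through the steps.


Apply rule: Add -ed. 'decay' becomes 'decayed'.

decayed


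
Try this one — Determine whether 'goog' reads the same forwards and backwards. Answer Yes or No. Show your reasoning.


Forward: 'goog'
Reversed: 'goog'
They are identical.

Yes


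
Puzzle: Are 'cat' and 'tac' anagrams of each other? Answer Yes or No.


Sorted letters of 'cat': 'act'
Sorted letters of 'tac': 'act'
They match.

Yes


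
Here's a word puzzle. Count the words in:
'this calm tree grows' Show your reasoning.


Split into words: this | calm | tree | grows = 4 words.

4


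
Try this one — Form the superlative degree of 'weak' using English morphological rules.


Apply superlative formation (add -est): 'weak' -> 'weakest'.

weakest


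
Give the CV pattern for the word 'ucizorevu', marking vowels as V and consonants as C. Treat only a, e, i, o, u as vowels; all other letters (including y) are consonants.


Letter mapping: u = V, c = C, i = V, z = C, o = V, r = C, e = V, v = C, u = V.

VCVCVCVCV


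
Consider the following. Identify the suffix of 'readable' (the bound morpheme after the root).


The word 'readable' = 'read' (root) + '-able' (suffix). The suffix is '-able'.

able


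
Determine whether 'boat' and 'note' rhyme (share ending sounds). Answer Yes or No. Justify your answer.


Rime (stressed vowel + following sounds) of 'boat': -oat = /oʊt/
Rime of 'note': -ote = /oʊt/
/oʊt/ and /oʊt/ are the same ending sound, so the words rhyme.

Yes


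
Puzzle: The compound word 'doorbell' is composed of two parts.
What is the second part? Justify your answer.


Split 'doorbell' into 'door' + 'bell'. The second part is 'bell'.

bell


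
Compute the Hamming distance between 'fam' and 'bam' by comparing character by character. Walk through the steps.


Alignment:
Position 1: 'f' vs 'b' = DIFFER
Position 2: 'a' vs 'a' = match
Position 3: 'm' vs 'm' = match
Total differences: 1

1


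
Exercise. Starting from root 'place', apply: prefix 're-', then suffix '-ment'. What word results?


Step 1: Add prefix 're-' to 'place' = 'replace'
Step 2: Add suffix '-ment' to 'replace' = 'replacement'

replacement


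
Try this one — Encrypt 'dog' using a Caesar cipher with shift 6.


Shift each letter by 6: d -> j, o -> u, g -> m. Result: 'jum'.

jum


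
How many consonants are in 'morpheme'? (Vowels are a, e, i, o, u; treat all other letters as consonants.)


Consonants in 'morpheme': m, r, p, h, m = 5 consonants.

5


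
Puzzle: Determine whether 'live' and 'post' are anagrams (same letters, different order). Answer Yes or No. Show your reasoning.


Sorted letters of 'live': 'eilv'
Sorted letters of 'post': 'opst'
They do not match.

No


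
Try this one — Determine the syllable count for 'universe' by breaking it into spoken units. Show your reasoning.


Break 'universe' into syllables: u-ni-verse -> u | ni | verse = 3 syllables

3 syllables


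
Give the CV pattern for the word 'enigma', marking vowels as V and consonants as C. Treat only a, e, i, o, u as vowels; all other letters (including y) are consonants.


Letter mapping: e = V, n = C, i = V, g = C, m = C, a = V.

VCVCCV
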